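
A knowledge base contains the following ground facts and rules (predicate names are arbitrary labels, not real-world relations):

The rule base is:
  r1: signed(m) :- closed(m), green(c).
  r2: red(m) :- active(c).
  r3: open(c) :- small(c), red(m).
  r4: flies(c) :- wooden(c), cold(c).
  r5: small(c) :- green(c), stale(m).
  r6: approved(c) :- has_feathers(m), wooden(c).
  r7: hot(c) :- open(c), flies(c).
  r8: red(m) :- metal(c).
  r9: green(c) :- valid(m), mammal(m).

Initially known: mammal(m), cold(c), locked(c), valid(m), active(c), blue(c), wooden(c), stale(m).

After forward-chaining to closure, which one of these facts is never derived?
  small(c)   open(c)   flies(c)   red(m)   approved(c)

[1] r2 [red(m) :- active(c).]; r4 [flies(c) :- wooden(c), cold(c).]; r9 [green(c) :- valid(m), mammal(m).]. ⇒ new: red(m), flies(c), green(c).
[2] r5 [small(c) :- green(c), stale(m).]. ⇒ new: small(c).
[3] r3 [open(c) :- small(c), red(m).]. ⇒ new: open(c).
[4] r7 [hot(c) :- open(c), flies(c).]. ⇒ new: hot(c).
Derived: open(c) (round 3), small(c) (round 2), red(m) (round 1), flies(c) (round 1). approved(c) never appears in any round.

approved(c)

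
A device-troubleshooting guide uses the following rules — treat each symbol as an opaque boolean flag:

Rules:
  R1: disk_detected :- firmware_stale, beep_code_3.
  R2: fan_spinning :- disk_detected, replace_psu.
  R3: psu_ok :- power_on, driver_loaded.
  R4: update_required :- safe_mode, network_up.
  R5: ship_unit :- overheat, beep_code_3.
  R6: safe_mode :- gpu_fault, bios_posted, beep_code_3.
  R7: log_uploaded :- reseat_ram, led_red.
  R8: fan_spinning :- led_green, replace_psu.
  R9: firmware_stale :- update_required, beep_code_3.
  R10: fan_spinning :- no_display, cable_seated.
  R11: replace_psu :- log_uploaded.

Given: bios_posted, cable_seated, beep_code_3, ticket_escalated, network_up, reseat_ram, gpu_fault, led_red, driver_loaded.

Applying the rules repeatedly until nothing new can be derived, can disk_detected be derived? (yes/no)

Round 1: R6 [safe_mode :- gpu_fault, bios_posted, beep_code_3.]; R7 [log_uploaded :- reseat_ram, led_red.]. New: safe_mode, log_uploaded.
Round 2: R4 [update_required :- safe_mode, network_up.]; R11 [replace_psu :- log_uploaded.]. New: update_required, replace_psu.
Round 3: R9 [firmware_stale :- update_required, beep_code_3.]. New: firmware_stale.
Round 4: R1 [disk_detected :- firmware_stale, beep_code_3.]. New: disk_detected.
Round 5: R2 [fan_spinning :- disk_detected, replace_psu.]. New: fan_spinning.
disk_detected appears in round 4, so it is derivable.

yes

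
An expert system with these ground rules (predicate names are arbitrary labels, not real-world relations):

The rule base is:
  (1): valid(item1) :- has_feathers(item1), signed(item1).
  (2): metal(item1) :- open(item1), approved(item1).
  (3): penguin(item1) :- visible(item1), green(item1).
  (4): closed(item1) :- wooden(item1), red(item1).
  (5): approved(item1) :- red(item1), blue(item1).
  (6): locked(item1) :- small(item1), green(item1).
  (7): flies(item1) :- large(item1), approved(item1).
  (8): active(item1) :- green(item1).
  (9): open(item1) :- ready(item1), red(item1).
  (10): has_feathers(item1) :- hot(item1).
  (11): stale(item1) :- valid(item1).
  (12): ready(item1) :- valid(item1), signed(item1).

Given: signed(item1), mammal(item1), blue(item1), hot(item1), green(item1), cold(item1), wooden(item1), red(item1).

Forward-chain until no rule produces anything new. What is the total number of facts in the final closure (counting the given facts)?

17

[1] (4) [closed(item1) :- wooden(item1), red(item1).]; (5) [approved(item1) :- red(item1), blue(item1).]; (8) [active(item1) :- green(item1).]; (10) [has_feathers(item1) :- hot(item1).]. ⇒ new: closed(item1), approved(item1), active(item1), has_feathers(item1).
[2] (1) [valid(item1) :- has_feathers(item1), signed(item1).]. ⇒ new: valid(item1).
[3] (11) [stale(item1) :- valid(item1).]; (12) [ready(item1) :- valid(item1), signed(item1).]. ⇒ new: stale(item1), ready(item1).
[4] (9) [open(item1) :- ready(item1), red(item1).]. ⇒ new: open(item1).
[5] (2) [metal(item1) :- open(item1), approved(item1).]. ⇒ new: metal(item1).
Closure: {active(item1), approved(item1), blue(item1), closed(item1), cold(item1), green(item1), has_feathers(item1), hot(item1), mammal(item1), metal(item1), open(item1), ready(item1), red(item1), signed(item1), stale(item1), valid(item1), wooden(item1)} — 17 facts.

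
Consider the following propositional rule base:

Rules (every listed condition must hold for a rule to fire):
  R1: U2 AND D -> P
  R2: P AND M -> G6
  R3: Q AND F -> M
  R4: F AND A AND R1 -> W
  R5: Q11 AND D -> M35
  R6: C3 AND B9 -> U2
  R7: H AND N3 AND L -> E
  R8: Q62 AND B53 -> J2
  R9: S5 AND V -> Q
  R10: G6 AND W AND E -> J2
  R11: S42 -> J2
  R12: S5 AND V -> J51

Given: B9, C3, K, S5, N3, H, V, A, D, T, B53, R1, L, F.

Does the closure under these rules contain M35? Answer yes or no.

no

Round 1 — R4, R6, R7, R9, R12, derive W, U2, E, Q, J51.
Round 2 — R1, R3, derive P, M.
Round 3 — R2, derive G6.
Round 4 — R10, derive J2.
Fixed point reached. M35 is concluded only by R5; R5 needs Q11 (never derived).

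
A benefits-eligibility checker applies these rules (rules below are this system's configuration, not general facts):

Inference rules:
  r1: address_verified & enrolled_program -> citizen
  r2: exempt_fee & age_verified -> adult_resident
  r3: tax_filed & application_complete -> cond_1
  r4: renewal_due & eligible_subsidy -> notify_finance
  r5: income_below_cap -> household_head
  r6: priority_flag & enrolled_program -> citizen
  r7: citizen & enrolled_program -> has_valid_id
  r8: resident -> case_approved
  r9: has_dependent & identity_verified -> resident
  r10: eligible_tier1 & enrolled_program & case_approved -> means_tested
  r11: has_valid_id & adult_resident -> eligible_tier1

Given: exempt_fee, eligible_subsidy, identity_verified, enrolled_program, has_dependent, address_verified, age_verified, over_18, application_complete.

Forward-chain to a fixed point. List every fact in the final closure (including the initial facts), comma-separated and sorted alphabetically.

Round 1 — r1, r2, r9, derive citizen, adult_resident, resident.
Round 2 — r7, r8, derive has_valid_id, case_approved.
Round 3 — r11, derive eligible_tier1.
Round 4 — r10, derive means_tested.

address_verified, adult_resident, age_verified, application_complete, case_approved, citizen, eligible_subsidy, eligible_tier1, enrolled_program, exempt_fee, has_dependent, has_valid_id, identity_verified, means_tested, over_18, resident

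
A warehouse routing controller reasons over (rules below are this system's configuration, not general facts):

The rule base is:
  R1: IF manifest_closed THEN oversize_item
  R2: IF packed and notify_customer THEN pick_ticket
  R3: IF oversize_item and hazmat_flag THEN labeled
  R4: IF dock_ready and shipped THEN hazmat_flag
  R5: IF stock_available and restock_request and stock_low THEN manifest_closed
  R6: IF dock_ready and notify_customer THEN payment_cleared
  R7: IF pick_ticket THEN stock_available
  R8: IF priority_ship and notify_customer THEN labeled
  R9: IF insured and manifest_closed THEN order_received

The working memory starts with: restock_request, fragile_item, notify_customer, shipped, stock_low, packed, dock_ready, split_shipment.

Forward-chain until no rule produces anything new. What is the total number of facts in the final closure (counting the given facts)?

Round 1: R2 [IF packed and notify_customer THEN pick_ticket]; R4 [IF dock_ready and shipped THEN hazmat_flag]; R6 [IF dock_ready and notify_customer THEN payment_cleared]. Adds pick_ticket, hazmat_flag, payment_cleared.
Round 2: R7 [IF pick_ticket THEN stock_available]. Adds stock_available.
Round 3: R5 [IF stock_available and restock_request and stock_low THEN manifest_closed]. Adds manifest_closed.
Round 4: R1 [IF manifest_closed THEN oversize_item]. Adds oversize_item.
Round 5: R3 [IF oversize_item and hazmat_flag THEN labeled]. Adds labeled.
Closure: {dock_ready, fragile_item, hazmat_flag, labeled, manifest_closed, notify_customer, oversize_item, packed, payment_cleared, pick_ticket, restock_request, shipped, split_shipment, stock_available, stock_low} — 15 facts.

15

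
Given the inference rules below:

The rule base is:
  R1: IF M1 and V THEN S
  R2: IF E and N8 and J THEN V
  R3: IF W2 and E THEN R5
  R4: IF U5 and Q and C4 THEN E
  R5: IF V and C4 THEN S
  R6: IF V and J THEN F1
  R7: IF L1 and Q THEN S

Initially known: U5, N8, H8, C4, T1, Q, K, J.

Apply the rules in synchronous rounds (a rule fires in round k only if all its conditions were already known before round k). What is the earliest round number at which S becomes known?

3

Round 1: R4 [IF U5 and Q and C4 THEN E]. Adds E.
Round 2: R2 [IF E and N8 and J THEN V]. Adds V.
Round 3: R5 [IF V and C4 THEN S]; R6 [IF V and J THEN F1]. Adds S, F1.
S first appears in round 3.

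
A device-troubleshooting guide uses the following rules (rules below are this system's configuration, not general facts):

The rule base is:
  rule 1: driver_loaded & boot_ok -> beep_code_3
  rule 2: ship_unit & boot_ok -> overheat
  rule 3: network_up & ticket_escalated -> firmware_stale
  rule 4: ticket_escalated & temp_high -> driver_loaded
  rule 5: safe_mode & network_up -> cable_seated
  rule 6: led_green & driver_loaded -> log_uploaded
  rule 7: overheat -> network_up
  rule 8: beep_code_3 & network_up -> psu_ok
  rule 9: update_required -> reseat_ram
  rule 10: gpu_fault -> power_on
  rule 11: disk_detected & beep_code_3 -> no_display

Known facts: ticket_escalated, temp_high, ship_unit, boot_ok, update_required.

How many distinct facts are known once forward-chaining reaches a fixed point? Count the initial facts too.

12

Round 1 fires rule 2, rule 4, rule 9, giving overheat, driver_loaded, reseat_ram.
Round 2 fires rule 1, rule 7, giving beep_code_3, network_up.
Round 3 fires rule 3, rule 8, giving firmware_stale, psu_ok.
Closure: {beep_code_3, boot_ok, driver_loaded, firmware_stale, network_up, overheat, psu_ok, reseat_ram, ship_unit, temp_high, ticket_escalated, update_required} — 12 facts.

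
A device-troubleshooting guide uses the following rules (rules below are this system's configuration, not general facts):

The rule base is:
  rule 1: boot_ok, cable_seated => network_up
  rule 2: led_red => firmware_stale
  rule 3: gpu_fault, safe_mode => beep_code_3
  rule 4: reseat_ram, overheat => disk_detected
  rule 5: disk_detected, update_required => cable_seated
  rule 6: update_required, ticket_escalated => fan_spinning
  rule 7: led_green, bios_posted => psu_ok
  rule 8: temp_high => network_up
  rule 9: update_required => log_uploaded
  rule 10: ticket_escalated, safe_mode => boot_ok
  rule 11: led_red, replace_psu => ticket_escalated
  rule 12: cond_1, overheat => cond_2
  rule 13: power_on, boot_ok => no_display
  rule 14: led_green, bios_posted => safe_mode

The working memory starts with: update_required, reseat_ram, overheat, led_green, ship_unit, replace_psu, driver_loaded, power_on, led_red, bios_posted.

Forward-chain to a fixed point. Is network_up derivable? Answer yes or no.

Round 1: rule 2 [led_red => firmware_stale]; rule 4 [reseat_ram, overheat => disk_detected]; rule 7 [led_green, bios_posted => psu_ok]; rule 9 [update_required => log_uploaded]; rule 11 [led_red, replace_psu => ticket_escalated]; rule 14 [led_green, bios_posted => safe_mode]. New: firmware_stale, disk_detected, psu_ok, log_uploaded, ticket_escalated, safe_mode.
Round 2: rule 5 [disk_detected, update_required => cable_seated]; rule 6 [update_required, ticket_escalated => fan_spinning]; rule 10 [ticket_escalated, safe_mode => boot_ok]. New: cable_seated, fan_spinning, boot_ok.
Round 3: rule 1 [boot_ok, cable_seated => network_up]; rule 13 [power_on, boot_ok => no_display]. New: network_up, no_display.
network_up appears in round 3, so it is derivable.

yes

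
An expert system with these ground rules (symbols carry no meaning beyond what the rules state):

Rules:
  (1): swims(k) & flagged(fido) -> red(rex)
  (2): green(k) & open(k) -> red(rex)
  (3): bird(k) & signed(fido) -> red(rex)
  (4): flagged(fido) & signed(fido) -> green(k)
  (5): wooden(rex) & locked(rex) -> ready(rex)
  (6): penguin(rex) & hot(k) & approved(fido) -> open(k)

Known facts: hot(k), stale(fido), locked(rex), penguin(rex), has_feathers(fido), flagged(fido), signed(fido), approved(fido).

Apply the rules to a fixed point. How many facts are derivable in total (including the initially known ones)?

Round 1 — (4), (6), derive green(k), open(k).
Round 2 — (2), derive red(rex).
Closure: {approved(fido), flagged(fido), green(k), has_feathers(fido), hot(k), locked(rex), open(k), penguin(rex), red(rex), signed(fido), stale(fido)} — 11 facts.

11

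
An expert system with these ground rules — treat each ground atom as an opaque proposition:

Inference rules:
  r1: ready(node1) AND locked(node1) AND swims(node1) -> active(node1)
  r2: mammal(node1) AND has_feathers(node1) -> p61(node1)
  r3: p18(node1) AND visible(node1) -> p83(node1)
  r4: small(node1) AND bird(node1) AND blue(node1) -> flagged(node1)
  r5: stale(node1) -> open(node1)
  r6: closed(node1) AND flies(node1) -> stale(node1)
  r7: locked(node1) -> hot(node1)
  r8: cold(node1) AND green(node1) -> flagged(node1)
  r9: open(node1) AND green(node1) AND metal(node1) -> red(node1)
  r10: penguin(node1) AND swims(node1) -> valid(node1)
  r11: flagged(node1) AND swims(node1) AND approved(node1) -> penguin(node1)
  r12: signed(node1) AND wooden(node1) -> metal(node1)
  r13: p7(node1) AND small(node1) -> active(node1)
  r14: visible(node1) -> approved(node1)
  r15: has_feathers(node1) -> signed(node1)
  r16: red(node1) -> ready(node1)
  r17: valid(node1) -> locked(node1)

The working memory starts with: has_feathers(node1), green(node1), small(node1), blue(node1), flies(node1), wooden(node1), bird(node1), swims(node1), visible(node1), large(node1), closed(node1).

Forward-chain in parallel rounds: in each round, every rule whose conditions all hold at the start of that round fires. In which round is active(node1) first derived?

[1] r4 [small(node1) AND bird(node1) AND blue(node1) -> flagged(node1)]; r6 [closed(node1) AND flies(node1) -> stale(node1)]; r14 [visible(node1) -> approved(node1)]; r15 [has_feathers(node1) -> signed(node1)]. ⇒ new: flagged(node1), stale(node1), approved(node1), signed(node1).
[2] r5 [stale(node1) -> open(node1)]; r11 [flagged(node1) AND swims(node1) AND approved(node1) -> penguin(node1)]; r12 [signed(node1) AND wooden(node1) -> metal(node1)]. ⇒ new: open(node1), penguin(node1), metal(node1).
[3] r9 [open(node1) AND green(node1) AND metal(node1) -> red(node1)]; r10 [penguin(node1) AND swims(node1) -> valid(node1)]. ⇒ new: red(node1), valid(node1).
[4] r16 [red(node1) -> ready(node1)]; r17 [valid(node1) -> locked(node1)]. ⇒ new: ready(node1), locked(node1).
[5] r1 [ready(node1) AND locked(node1) AND swims(node1) -> active(node1)]; r7 [locked(node1) -> hot(node1)]. ⇒ new: active(node1), hot(node1).
active(node1) first appears in round 5.

5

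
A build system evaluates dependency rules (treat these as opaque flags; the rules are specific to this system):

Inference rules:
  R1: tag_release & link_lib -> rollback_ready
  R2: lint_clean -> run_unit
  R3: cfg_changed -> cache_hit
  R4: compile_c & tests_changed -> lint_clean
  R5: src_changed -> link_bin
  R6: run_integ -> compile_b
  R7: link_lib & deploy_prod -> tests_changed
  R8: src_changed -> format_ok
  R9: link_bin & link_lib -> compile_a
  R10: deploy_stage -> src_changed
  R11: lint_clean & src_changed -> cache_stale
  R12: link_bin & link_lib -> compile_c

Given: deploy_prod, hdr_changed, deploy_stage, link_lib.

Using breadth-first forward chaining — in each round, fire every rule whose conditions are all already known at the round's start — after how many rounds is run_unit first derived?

5

Round 1: R7 [link_lib & deploy_prod -> tests_changed]; R10 [deploy_stage -> src_changed]. New: tests_changed, src_changed.
Round 2: R5 [src_changed -> link_bin]; R8 [src_changed -> format_ok]. New: link_bin, format_ok.
Round 3: R9 [link_bin & link_lib -> compile_a]; R12 [link_bin & link_lib -> compile_c]. New: compile_a, compile_c.
Round 4: R4 [compile_c & tests_changed -> lint_clean]. New: lint_clean.
Round 5: R2 [lint_clean -> run_unit]; R11 [lint_clean & src_changed -> cache_stale]. New: run_unit, cache_stale.
run_unit first appears in round 5.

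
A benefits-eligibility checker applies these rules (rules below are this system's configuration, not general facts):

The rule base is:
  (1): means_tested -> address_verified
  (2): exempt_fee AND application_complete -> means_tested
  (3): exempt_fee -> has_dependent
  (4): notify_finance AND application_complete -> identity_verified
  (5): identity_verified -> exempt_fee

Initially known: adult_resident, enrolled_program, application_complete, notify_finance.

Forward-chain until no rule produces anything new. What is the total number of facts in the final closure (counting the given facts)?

Round 1: (4) [notify_finance AND application_complete -> identity_verified]. Adds identity_verified.
Round 2: (5) [identity_verified -> exempt_fee]. Adds exempt_fee.
Round 3: (2) [exempt_fee AND application_complete -> means_tested]; (3) [exempt_fee -> has_dependent]. Adds means_tested, has_dependent.
Round 4: (1) [means_tested -> address_verified]. Adds address_verified.
Closure: {address_verified, adult_resident, application_complete, enrolled_program, exempt_fee, has_dependent, identity_verified, means_tested, notify_finance} — 9 facts.

9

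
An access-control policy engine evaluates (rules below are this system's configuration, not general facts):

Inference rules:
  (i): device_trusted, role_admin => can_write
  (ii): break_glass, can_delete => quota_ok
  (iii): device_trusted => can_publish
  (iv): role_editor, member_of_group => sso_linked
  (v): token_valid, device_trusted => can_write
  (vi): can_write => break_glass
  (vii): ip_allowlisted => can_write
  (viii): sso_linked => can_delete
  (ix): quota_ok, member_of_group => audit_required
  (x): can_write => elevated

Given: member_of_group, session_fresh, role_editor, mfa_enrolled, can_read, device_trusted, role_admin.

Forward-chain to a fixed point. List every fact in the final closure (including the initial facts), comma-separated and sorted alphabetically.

audit_required, break_glass, can_delete, can_publish, can_read, can_write, device_trusted, elevated, member_of_group, mfa_enrolled, quota_ok, role_admin, role_editor, session_fresh, sso_linked

Round 1 fires (i), (iii), (iv), giving can_write, can_publish, sso_linked.
Round 2 fires (vi), (viii), (x), giving break_glass, can_delete, elevated.
Round 3 fires (ii), giving quota_ok.
Round 4 fires (ix), giving audit_required.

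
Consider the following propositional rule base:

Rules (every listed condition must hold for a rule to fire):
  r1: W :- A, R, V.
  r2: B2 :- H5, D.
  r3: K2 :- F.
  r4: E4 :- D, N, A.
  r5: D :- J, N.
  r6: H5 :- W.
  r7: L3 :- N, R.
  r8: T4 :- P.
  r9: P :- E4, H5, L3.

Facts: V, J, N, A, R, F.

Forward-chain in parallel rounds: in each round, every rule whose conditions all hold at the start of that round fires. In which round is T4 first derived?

[1] r1 [W :- A, R, V.]; r3 [K2 :- F.]; r5 [D :- J, N.]; r7 [L3 :- N, R.]. ⇒ new: W, K2, D, L3.
[2] r4 [E4 :- D, N, A.]; r6 [H5 :- W.]. ⇒ new: E4, H5.
[3] r2 [B2 :- H5, D.]; r9 [P :- E4, H5, L3.]. ⇒ new: B2, P.
[4] r8 [T4 :- P.]. ⇒ new: T4.
T4 first appears in round 4.

4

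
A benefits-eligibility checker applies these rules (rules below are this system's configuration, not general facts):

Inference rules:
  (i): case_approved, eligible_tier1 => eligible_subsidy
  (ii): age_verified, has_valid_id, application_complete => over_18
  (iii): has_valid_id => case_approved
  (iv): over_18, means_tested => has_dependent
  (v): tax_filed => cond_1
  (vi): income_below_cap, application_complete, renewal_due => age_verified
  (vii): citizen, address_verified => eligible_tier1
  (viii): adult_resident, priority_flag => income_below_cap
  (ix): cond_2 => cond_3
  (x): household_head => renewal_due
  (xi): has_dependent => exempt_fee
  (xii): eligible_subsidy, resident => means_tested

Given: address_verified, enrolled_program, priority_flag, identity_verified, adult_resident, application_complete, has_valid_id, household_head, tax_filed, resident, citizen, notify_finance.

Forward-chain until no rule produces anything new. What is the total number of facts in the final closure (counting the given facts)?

Round 1: (iii) [has_valid_id => case_approved]; (v) [tax_filed => cond_1]; (vii) [citizen, address_verified => eligible_tier1]; (viii) [adult_resident, priority_flag => income_below_cap]; (x) [household_head => renewal_due]. Adds case_approved, cond_1, eligible_tier1, income_below_cap, renewal_due.
Round 2: (i) [case_approved, eligible_tier1 => eligible_subsidy]; (vi) [income_below_cap, application_complete, renewal_due => age_verified]. Adds eligible_subsidy, age_verified.
Round 3: (ii) [age_verified, has_valid_id, application_complete => over_18]; (xii) [eligible_subsidy, resident => means_tested]. Adds over_18, means_tested.
Round 4: (iv) [over_18, means_tested => has_dependent]. Adds has_dependent.
Round 5: (xi) [has_dependent => exempt_fee]. Adds exempt_fee.
Closure: {address_verified, adult_resident, age_verified, application_complete, case_approved, citizen, cond_1, eligible_subsidy, eligible_tier1, enrolled_program, exempt_fee, has_dependent, has_valid_id, household_head, identity_verified, income_below_cap, means_tested, notify_finance, over_18, priority_flag, renewal_due, resident, tax_filed} — 23 facts.

23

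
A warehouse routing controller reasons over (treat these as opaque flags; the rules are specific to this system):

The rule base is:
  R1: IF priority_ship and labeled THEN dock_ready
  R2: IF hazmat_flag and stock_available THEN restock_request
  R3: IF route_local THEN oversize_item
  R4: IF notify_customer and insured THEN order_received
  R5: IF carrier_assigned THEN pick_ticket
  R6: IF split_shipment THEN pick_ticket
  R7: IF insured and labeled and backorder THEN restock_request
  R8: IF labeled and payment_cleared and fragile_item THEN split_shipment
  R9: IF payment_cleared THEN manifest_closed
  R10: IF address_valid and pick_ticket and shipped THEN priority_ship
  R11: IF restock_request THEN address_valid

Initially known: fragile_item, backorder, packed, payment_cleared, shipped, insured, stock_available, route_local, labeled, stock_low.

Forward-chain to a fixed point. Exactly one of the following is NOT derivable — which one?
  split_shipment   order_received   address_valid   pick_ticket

order_received

Round 1: R3 [IF route_local THEN oversize_item]; R7 [IF insured and labeled and backorder THEN restock_request]; R8 [IF labeled and payment_cleared and fragile_item THEN split_shipment]; R9 [IF payment_cleared THEN manifest_closed]. New: oversize_item, restock_request, split_shipment, manifest_closed.
Round 2: R6 [IF split_shipment THEN pick_ticket]; R11 [IF restock_request THEN address_valid]. New: pick_ticket, address_valid.
Round 3: R10 [IF address_valid and pick_ticket and shipped THEN priority_ship]. New: priority_ship.
Round 4: R1 [IF priority_ship and labeled THEN dock_ready]. New: dock_ready.
Derived: split_shipment (round 1), address_valid (round 2), pick_ticket (round 2). order_received never appears in any round.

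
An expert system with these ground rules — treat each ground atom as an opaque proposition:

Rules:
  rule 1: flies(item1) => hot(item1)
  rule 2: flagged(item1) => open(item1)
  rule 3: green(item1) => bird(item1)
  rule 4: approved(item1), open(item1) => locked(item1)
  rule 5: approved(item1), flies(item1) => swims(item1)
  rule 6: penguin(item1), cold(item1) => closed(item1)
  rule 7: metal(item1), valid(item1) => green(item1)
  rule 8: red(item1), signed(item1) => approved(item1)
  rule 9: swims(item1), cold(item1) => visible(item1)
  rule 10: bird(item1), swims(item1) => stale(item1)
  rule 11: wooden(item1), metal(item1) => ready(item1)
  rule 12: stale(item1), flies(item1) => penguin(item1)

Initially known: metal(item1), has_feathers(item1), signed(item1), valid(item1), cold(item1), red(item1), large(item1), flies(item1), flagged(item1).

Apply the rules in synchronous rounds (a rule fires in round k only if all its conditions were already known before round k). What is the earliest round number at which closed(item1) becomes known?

5

Round 1 fires rule 1, rule 2, rule 7, rule 8, giving hot(item1), open(item1), green(item1), approved(item1).
Round 2 fires rule 3, rule 4, rule 5, giving bird(item1), locked(item1), swims(item1).
Round 3 fires rule 9, rule 10, giving visible(item1), stale(item1).
Round 4 fires rule 12, giving penguin(item1).
Round 5 fires rule 6, giving closed(item1).
closed(item1) first appears in round 5.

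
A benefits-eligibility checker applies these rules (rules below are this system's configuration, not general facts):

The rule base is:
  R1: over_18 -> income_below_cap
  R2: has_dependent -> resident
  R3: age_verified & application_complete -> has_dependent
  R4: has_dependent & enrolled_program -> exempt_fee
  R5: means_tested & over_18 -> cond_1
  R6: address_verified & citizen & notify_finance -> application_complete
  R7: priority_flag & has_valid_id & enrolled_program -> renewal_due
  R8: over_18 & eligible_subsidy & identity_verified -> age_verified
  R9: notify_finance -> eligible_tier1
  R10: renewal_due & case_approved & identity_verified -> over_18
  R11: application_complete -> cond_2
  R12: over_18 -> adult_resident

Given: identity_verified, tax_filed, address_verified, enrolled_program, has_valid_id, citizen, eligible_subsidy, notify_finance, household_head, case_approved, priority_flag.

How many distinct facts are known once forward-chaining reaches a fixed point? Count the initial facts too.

22

Round 1 fires R6, R7, R9, giving application_complete, renewal_due, eligible_tier1.
Round 2 fires R10, R11, giving over_18, cond_2.
Round 3 fires R1, R8, R12, giving income_below_cap, age_verified, adult_resident.
Round 4 fires R3, giving has_dependent.
Round 5 fires R2, R4, giving resident, exempt_fee.
Closure: {address_verified, adult_resident, age_verified, application_complete, case_approved, citizen, cond_2, eligible_subsidy, eligible_tier1, enrolled_program, exempt_fee, has_dependent, has_valid_id, household_head, identity_verified, income_below_cap, notify_finance, over_18, priority_flag, renewal_due, resident, tax_filed} — 22 facts.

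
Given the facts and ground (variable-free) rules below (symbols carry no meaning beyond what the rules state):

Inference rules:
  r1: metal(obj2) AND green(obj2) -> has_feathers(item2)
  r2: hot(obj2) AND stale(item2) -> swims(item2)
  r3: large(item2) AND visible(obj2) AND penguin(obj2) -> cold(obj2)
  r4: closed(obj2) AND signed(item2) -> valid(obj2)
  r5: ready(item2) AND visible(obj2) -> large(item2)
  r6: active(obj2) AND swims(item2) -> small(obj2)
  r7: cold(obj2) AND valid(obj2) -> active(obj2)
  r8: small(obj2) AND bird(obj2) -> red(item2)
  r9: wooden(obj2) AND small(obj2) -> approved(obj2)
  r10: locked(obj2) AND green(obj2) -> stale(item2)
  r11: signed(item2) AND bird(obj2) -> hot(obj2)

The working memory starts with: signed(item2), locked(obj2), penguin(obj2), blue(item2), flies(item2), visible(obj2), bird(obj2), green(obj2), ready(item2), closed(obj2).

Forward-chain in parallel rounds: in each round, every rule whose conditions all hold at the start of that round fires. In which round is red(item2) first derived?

[1] r4 [closed(obj2) AND signed(item2) -> valid(obj2)]; r5 [ready(item2) AND visible(obj2) -> large(item2)]; r10 [locked(obj2) AND green(obj2) -> stale(item2)]; r11 [signed(item2) AND bird(obj2) -> hot(obj2)]. ⇒ new: valid(obj2), large(item2), stale(item2), hot(obj2).
[2] r2 [hot(obj2) AND stale(item2) -> swims(item2)]; r3 [large(item2) AND visible(obj2) AND penguin(obj2) -> cold(obj2)]. ⇒ new: swims(item2), cold(obj2).
[3] r7 [cold(obj2) AND valid(obj2) -> active(obj2)]. ⇒ new: active(obj2).
[4] r6 [active(obj2) AND swims(item2) -> small(obj2)]. ⇒ new: small(obj2).
[5] r8 [small(obj2) AND bird(obj2) -> red(item2)]. ⇒ new: red(item2).
red(item2) first appears in round 5.

5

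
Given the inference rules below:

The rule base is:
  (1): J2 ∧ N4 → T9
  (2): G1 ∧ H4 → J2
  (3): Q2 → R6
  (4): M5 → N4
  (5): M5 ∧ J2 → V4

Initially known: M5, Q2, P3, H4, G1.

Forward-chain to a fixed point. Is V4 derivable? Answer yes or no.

yes

Round 1 fires (2), (3), (4), giving J2, R6, N4.
Round 2 fires (1), (5), giving T9, V4.
V4 appears in round 2, so it is derivable.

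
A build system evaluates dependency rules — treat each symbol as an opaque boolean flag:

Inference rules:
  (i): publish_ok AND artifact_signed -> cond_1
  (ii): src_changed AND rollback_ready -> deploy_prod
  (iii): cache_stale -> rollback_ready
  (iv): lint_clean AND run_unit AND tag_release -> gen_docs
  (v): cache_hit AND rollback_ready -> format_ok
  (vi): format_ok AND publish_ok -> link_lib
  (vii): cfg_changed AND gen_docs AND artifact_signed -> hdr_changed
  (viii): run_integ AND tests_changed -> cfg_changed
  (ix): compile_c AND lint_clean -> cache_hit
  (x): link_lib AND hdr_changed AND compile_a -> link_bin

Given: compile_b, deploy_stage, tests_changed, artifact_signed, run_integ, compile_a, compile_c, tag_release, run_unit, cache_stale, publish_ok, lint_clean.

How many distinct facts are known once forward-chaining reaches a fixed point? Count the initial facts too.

Round 1 — (i), (iii), (iv), (viii), (ix), derive cond_1, rollback_ready, gen_docs, cfg_changed, cache_hit.
Round 2 — (v), (vii), derive format_ok, hdr_changed.
Round 3 — (vi), derive link_lib.
Round 4 — (x), derive link_bin.
Closure: {artifact_signed, cache_hit, cache_stale, cfg_changed, compile_a, compile_b, compile_c, cond_1, deploy_stage, format_ok, gen_docs, hdr_changed, link_bin, link_lib, lint_clean, publish_ok, rollback_ready, run_integ, run_unit, tag_release, tests_changed} — 21 facts.

21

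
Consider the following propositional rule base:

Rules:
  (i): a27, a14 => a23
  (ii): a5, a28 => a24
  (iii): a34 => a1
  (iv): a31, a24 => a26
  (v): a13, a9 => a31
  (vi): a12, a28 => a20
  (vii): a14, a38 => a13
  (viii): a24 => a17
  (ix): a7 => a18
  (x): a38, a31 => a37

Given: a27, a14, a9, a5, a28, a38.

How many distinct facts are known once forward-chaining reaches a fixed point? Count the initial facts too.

13

[1] (i) [a27, a14 => a23]; (ii) [a5, a28 => a24]; (vii) [a14, a38 => a13]. ⇒ new: a23, a24, a13.
[2] (v) [a13, a9 => a31]; (viii) [a24 => a17]. ⇒ new: a31, a17.
[3] (iv) [a31, a24 => a26]; (x) [a38, a31 => a37]. ⇒ new: a26, a37.
Closure: {a13, a14, a17, a23, a24, a26, a27, a28, a31, a37, a38, a5, a9} — 13 facts.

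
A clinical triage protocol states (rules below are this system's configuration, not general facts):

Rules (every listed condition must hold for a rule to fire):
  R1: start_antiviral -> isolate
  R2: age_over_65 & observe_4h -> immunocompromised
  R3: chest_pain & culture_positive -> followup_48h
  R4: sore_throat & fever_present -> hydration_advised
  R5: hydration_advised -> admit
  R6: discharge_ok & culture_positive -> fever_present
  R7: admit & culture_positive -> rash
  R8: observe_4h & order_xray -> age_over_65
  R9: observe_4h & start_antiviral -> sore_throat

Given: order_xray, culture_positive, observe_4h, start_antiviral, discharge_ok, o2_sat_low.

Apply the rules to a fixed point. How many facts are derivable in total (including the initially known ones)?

Round 1: R1 [start_antiviral -> isolate]; R6 [discharge_ok & culture_positive -> fever_present]; R8 [observe_4h & order_xray -> age_over_65]; R9 [observe_4h & start_antiviral -> sore_throat]. Adds isolate, fever_present, age_over_65, sore_throat.
Round 2: R2 [age_over_65 & observe_4h -> immunocompromised]; R4 [sore_throat & fever_present -> hydration_advised]. Adds immunocompromised, hydration_advised.
Round 3: R5 [hydration_advised -> admit]. Adds admit.
Round 4: R7 [admit & culture_positive -> rash]. Adds rash.
Closure: {admit, age_over_65, culture_positive, discharge_ok, fever_present, hydration_advised, immunocompromised, isolate, o2_sat_low, observe_4h, order_xray, rash, sore_throat, start_antiviral} — 14 facts.

14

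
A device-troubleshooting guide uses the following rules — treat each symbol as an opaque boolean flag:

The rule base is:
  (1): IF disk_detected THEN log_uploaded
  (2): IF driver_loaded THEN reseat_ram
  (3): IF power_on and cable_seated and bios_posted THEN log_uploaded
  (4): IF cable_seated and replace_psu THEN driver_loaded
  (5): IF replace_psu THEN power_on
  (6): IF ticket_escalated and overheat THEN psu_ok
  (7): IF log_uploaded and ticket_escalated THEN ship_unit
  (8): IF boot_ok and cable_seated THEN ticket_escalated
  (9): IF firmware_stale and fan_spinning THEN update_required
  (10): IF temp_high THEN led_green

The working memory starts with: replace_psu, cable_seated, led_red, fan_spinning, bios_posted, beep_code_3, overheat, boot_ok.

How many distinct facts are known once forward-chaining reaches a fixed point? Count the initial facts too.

15

Round 1 fires (4), (5), (8), giving driver_loaded, power_on, ticket_escalated.
Round 2 fires (2), (3), (6), giving reseat_ram, log_uploaded, psu_ok.
Round 3 fires (7), giving ship_unit.
Closure: {beep_code_3, bios_posted, boot_ok, cable_seated, driver_loaded, fan_spinning, led_red, log_uploaded, overheat, power_on, psu_ok, replace_psu, reseat_ram, ship_unit, ticket_escalated} — 15 facts.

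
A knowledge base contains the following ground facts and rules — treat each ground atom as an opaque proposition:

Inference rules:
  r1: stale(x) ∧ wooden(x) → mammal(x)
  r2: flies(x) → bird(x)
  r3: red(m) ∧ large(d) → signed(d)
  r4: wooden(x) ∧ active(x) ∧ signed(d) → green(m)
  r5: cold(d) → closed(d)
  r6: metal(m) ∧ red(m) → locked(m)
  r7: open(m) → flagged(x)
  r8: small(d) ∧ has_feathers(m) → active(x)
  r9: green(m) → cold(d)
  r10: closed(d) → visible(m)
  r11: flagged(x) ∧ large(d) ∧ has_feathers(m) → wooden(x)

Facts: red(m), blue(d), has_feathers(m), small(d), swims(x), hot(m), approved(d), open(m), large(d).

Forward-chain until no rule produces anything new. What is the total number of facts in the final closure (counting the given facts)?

Round 1: r3 [red(m) ∧ large(d) → signed(d)]; r7 [open(m) → flagged(x)]; r8 [small(d) ∧ has_feathers(m) → active(x)]. New: signed(d), flagged(x), active(x).
Round 2: r11 [flagged(x) ∧ large(d) ∧ has_feathers(m) → wooden(x)]. New: wooden(x).
Round 3: r4 [wooden(x) ∧ active(x) ∧ signed(d) → green(m)]. New: green(m).
Round 4: r9 [green(m) → cold(d)]. New: cold(d).
Round 5: r5 [cold(d) → closed(d)]. New: closed(d).
Round 6: r10 [closed(d) → visible(m)]. New: visible(m).
Closure: {active(x), approved(d), blue(d), closed(d), cold(d), flagged(x), green(m), has_feathers(m), hot(m), large(d), open(m), red(m), signed(d), small(d), swims(x), visible(m), wooden(x)} — 17 facts.

17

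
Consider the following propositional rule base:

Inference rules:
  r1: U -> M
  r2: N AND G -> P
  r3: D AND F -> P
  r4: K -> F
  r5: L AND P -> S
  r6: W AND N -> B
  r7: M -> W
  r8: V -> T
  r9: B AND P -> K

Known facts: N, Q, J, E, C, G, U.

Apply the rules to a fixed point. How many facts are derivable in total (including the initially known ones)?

Round 1: r1 [U -> M]; r2 [N AND G -> P]. Adds M, P.
Round 2: r7 [M -> W]. Adds W.
Round 3: r6 [W AND N -> B]. Adds B.
Round 4: r9 [B AND P -> K]. Adds K.
Round 5: r4 [K -> F]. Adds F.
Closure: {B, C, E, F, G, J, K, M, N, P, Q, U, W} — 13 facts.

13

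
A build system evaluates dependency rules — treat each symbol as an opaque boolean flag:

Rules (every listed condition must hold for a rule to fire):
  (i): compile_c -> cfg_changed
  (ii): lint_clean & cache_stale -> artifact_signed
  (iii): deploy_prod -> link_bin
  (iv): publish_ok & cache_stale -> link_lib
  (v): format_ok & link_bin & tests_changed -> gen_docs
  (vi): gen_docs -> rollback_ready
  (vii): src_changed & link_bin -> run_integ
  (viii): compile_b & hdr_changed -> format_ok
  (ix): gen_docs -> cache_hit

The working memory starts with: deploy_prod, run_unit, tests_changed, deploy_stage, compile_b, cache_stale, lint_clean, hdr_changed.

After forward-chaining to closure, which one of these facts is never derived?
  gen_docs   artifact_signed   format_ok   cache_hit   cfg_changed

cfg_changed

Round 1 fires (ii), (iii), (viii), giving artifact_signed, link_bin, format_ok.
Round 2 fires (v), giving gen_docs.
Round 3 fires (vi), (ix), giving rollback_ready, cache_hit.
Derived: gen_docs (round 2), artifact_signed (round 1), cache_hit (round 3), format_ok (round 1). cfg_changed never appears in any round.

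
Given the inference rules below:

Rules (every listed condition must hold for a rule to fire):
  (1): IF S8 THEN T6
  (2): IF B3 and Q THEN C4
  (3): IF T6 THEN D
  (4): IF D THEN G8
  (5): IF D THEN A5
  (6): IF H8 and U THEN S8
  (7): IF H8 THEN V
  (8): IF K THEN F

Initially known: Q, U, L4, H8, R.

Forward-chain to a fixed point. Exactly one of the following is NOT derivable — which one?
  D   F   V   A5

Round 1: (6) [IF H8 and U THEN S8]; (7) [IF H8 THEN V]. Adds S8, V.
Round 2: (1) [IF S8 THEN T6]. Adds T6.
Round 3: (3) [IF T6 THEN D]. Adds D.
Round 4: (4) [IF D THEN G8]; (5) [IF D THEN A5]. Adds G8, A5.
Derived: A5 (round 4), D (round 3), V (round 1). F never appears in any round.

F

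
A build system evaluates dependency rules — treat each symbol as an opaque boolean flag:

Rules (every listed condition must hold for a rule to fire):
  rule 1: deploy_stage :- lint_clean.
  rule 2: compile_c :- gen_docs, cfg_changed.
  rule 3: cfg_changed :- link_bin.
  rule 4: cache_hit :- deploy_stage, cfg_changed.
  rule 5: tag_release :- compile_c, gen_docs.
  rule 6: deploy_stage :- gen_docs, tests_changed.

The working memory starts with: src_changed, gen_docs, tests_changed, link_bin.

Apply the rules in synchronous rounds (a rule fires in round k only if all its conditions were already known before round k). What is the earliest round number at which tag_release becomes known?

3

Round 1: rule 3 [cfg_changed :- link_bin.]; rule 6 [deploy_stage :- gen_docs, tests_changed.]. Adds cfg_changed, deploy_stage.
Round 2: rule 2 [compile_c :- gen_docs, cfg_changed.]; rule 4 [cache_hit :- deploy_stage, cfg_changed.]. Adds compile_c, cache_hit.
Round 3: rule 5 [tag_release :- compile_c, gen_docs.]. Adds tag_release.
tag_release first appears in round 3.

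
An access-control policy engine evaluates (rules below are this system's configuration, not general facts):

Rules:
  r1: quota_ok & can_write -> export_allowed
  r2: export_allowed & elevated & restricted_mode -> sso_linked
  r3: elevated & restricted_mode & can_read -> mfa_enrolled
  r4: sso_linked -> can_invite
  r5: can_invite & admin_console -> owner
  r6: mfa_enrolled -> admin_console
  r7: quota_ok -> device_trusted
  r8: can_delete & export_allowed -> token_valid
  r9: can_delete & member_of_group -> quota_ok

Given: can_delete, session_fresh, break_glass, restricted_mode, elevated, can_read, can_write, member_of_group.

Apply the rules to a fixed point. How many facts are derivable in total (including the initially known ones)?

[1] r3 [elevated & restricted_mode & can_read -> mfa_enrolled]; r9 [can_delete & member_of_group -> quota_ok]. ⇒ new: mfa_enrolled, quota_ok.
[2] r1 [quota_ok & can_write -> export_allowed]; r6 [mfa_enrolled -> admin_console]; r7 [quota_ok -> device_trusted]. ⇒ new: export_allowed, admin_console, device_trusted.
[3] r2 [export_allowed & elevated & restricted_mode -> sso_linked]; r8 [can_delete & export_allowed -> token_valid]. ⇒ new: sso_linked, token_valid.
[4] r4 [sso_linked -> can_invite]. ⇒ new: can_invite.
[5] r5 [can_invite & admin_console -> owner]. ⇒ new: owner.
Closure: {admin_console, break_glass, can_delete, can_invite, can_read, can_write, device_trusted, elevated, export_allowed, member_of_group, mfa_enrolled, owner, quota_ok, restricted_mode, session_fresh, sso_linked, token_valid} — 17 facts.

17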